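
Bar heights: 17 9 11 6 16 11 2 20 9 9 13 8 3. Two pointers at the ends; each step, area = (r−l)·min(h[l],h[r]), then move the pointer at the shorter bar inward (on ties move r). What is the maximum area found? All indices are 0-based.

l=0 r=12: min(17,3)*12=36 best=36 *, r--
l=0 r=11: min(17,8)*11=88 best=88 *, r--
l=0 r=10: min(17,13)*10=130 best=130 *, r--
l=0 r=9: min(17,9)*9=81 best=130, r--
l=0 r=8: min(17,9)*8=72 best=130, r--
l=0 r=7: min(17,20)*7=119 best=130, l++
l=1 r=7: min(9,20)*6=54 best=130, l++
l=2 r=7: min(11,20)*5=55 best=130, l++
l=3 r=7: min(6,20)*4=24 best=130, l++
l=4 r=7: min(16,20)*3=48 best=130, l++
l=5 r=7: min(11,20)*2=22 best=130, l++
l=6 r=7: min(2,20)*1=2 best=130, l++

max area = 130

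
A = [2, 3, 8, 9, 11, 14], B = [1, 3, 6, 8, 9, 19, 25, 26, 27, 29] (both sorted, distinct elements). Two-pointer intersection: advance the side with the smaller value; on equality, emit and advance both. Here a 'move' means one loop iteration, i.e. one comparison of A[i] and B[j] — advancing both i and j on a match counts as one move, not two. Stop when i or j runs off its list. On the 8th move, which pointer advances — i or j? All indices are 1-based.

[i=1,j=1] 2>1 → j++
[i=1,j=2] 2<3 → i++
[i=2,j=2] 3==3 emit → i++,j++
[i=3,j=3] 8>6 → j++
[i=3,j=4] 8==8 emit → i++,j++
[i=4,j=5] 9==9 emit → i++,j++
[i=5,j=6] 11<19 → i++
[i=6,j=6] 14<19 → i++

i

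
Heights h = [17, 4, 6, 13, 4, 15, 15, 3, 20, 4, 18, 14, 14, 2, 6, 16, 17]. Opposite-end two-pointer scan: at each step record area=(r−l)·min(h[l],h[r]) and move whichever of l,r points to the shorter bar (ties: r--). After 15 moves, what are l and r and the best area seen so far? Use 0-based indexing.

l=8, r=9, best area=272

l=0 r=16: min(17,17)*16=272 best=272 *, r--
l=0 r=15: min(17,16)*15=240 best=272, r--
l=0 r=14: min(17,6)*14=84 best=272, r--
l=0 r=13: min(17,2)*13=26 best=272, r--
l=0 r=12: min(17,14)*12=168 best=272, r--
l=0 r=11: min(17,14)*11=154 best=272, r--
l=0 r=10: min(17,18)*10=170 best=272, l++
l=1 r=10: min(4,18)*9=36 best=272, l++
l=2 r=10: min(6,18)*8=48 best=272, l++
l=3 r=10: min(13,18)*7=91 best=272, l++
l=4 r=10: min(4,18)*6=24 best=272, l++
l=5 r=10: min(15,18)*5=75 best=272, l++
l=6 r=10: min(15,18)*4=60 best=272, l++
l=7 r=10: min(3,18)*3=9 best=272, l++
l=8 r=10: min(20,18)*2=36 best=272, r--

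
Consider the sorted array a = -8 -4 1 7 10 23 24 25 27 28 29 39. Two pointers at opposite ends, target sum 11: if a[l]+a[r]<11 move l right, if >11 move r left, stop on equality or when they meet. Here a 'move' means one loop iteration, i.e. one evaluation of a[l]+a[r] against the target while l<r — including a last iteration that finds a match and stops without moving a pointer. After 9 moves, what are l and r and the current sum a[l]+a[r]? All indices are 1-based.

l=1 r=12: -8+39=31 >11, r--
l=1 r=11: -8+29=21 >11, r--
l=1 r=10: -8+28=20 >11, r--
l=1 r=9: -8+27=19 >11, r--
l=1 r=8: -8+25=17 >11, r--
l=1 r=7: -8+24=16 >11, r--
l=1 r=6: -8+23=15 >11, r--
l=1 r=5: -8+10=2 <11, l++
l=2 r=5: -4+10=6 <11, l++

l=3, r=5, sum=11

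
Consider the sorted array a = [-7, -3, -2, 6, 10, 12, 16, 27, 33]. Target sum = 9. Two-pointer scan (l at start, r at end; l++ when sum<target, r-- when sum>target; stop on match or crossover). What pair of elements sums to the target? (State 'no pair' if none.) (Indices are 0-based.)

(-7, 16)

l=0 r=8: -7+33=26 >9, r--
l=0 r=7: -7+27=20 >9, r--
l=0 r=6: -7+16=9, found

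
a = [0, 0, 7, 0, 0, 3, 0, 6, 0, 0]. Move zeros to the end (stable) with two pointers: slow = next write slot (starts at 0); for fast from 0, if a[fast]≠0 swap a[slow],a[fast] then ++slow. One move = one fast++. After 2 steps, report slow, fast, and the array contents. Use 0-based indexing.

(s=0,f=0) a[fast]=0 → fast++
(s=0,f=1) a[fast]=0 → fast++

slow=0, fast=2, a=[0, 0, 7, 0, 0, 3, 0, 6, 0, 0]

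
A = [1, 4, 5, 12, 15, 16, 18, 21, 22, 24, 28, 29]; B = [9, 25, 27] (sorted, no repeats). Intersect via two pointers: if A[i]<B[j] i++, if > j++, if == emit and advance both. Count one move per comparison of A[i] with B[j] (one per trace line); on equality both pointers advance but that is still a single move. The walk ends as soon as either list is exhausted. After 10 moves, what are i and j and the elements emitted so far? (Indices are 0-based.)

[i=0,j=0] 1<9 → i++
[i=1,j=0] 4<9 → i++
[i=2,j=0] 5<9 → i++
[i=3,j=0] 12>9 → j++
[i=3,j=1] 12<25 → i++
[i=4,j=1] 15<25 → i++
[i=5,j=1] 16<25 → i++
[i=6,j=1] 18<25 → i++
[i=7,j=1] 21<25 → i++
[i=8,j=1] 22<25 → i++

i=9, j=1, emitted=[]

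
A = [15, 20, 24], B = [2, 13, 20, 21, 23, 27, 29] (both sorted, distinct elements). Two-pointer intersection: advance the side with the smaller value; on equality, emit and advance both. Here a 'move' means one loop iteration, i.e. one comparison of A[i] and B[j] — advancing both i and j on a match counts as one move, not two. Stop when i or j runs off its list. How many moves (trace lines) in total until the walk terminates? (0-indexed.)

i=0 j=0: 15>2, j++
i=0 j=1: 15>13, j++
i=0 j=2: 15<20, i++
i=1 j=2: 20==20 emit, i++,j++
i=2 j=3: 24>21, j++
i=2 j=4: 24>23, j++
i=2 j=5: 24<27, i++

7 moves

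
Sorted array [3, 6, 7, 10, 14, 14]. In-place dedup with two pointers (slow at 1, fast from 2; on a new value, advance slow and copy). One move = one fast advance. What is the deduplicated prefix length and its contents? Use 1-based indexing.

length 5; prefix = [3, 6, 7, 10, 14]

(s=1,f=2) a[fast]=6≠a[slow]=3 write a[2]=6 → slow++,fast++
(s=2,f=3) a[fast]=7≠a[slow]=6 write a[3]=7 → slow++,fast++
(s=3,f=4) a[fast]=10≠a[slow]=7 write a[4]=10 → slow++,fast++
(s=4,f=5) a[fast]=14≠a[slow]=10 write a[5]=14 → slow++,fast++
(s=5,f=6) a[fast]=14=a[slow] dup → fast++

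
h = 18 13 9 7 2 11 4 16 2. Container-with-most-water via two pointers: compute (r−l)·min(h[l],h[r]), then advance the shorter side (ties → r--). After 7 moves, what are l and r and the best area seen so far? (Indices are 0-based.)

l=0 r=8: min(18,2)*8=16 best=16 *, r--
l=0 r=7: min(18,16)*7=112 best=112 *, r--
l=0 r=6: min(18,4)*6=24 best=112, r--
l=0 r=5: min(18,11)*5=55 best=112, r--
l=0 r=4: min(18,2)*4=8 best=112, r--
l=0 r=3: min(18,7)*3=21 best=112, r--
l=0 r=2: min(18,9)*2=18 best=112, r--

l=0, r=1, best area=112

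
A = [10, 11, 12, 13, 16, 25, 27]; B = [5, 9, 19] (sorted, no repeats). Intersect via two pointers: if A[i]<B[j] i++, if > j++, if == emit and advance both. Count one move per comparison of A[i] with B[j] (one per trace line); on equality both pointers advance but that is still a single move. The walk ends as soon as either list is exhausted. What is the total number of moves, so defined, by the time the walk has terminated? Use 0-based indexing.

[i=0,j=0] 10>5 → j++
[i=0,j=1] 10>9 → j++
[i=0,j=2] 10<19 → i++
[i=1,j=2] 11<19 → i++
[i=2,j=2] 12<19 → i++
[i=3,j=2] 13<19 → i++
[i=4,j=2] 16<19 → i++
[i=5,j=2] 25>19 → j++

8 moves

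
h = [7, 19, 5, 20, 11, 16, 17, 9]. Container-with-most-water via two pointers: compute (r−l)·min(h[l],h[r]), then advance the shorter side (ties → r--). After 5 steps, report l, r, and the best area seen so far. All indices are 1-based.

l=1 r=8: min(7,9)*7=49 best=49 *, l++
l=2 r=8: min(19,9)*6=54 best=54 *, r--
l=2 r=7: min(19,17)*5=85 best=85 *, r--
l=2 r=6: min(19,16)*4=64 best=85, r--
l=2 r=5: min(19,11)*3=33 best=85, r--

l=2, r=4, best area=85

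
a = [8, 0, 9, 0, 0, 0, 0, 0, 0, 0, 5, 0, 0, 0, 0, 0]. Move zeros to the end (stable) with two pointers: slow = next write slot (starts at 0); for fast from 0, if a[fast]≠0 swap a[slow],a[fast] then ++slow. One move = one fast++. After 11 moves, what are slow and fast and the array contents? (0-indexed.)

slow=3, fast=11, a=[8, 9, 5, 0, 0, 0, 0, 0, 0, 0, 0, 0, 0, 0, 0, 0]

(s=0,f=0) a[fast]=8≠0 swap→a[0]=8 → slow++,fast++
(s=1,f=1) a[fast]=0 → fast++
(s=1,f=2) a[fast]=9≠0 swap→a[1]=9 → slow++,fast++
(s=2,f=3) a[fast]=0 → fast++
(s=2,f=4) a[fast]=0 → fast++
(s=2,f=5) a[fast]=0 → fast++
(s=2,f=6) a[fast]=0 → fast++
(s=2,f=7) a[fast]=0 → fast++
(s=2,f=8) a[fast]=0 → fast++
(s=2,f=9) a[fast]=0 → fast++
(s=2,f=10) a[fast]=5≠0 swap→a[2]=5 → slow++,fast++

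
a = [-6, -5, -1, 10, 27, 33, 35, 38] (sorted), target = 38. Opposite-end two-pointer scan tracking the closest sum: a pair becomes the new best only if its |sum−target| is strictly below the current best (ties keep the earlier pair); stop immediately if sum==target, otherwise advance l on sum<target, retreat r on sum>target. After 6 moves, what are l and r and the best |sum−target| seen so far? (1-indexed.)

[1,8] -6+38=32 d=6 * → l++
[2,8] -5+38=33 d=5 * → l++
[3,8] -1+38=37 d=1 * → l++
[4,8] 10+38=48 d=10 → r--
[4,7] 10+35=45 d=7 → r--
[4,6] 10+33=43 d=5 → r--

l=4, r=5, best |Δ|=1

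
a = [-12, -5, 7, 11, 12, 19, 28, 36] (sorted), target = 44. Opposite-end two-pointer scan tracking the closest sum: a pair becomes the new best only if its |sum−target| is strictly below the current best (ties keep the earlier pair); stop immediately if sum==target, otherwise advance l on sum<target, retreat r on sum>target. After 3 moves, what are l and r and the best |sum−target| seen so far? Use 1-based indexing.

l=1 r=8: -12+36=24 d=20 *, l++
l=2 r=8: -5+36=31 d=13 *, l++
l=3 r=8: 7+36=43 d=1 *, l++

l=4, r=8, best |Δ|=1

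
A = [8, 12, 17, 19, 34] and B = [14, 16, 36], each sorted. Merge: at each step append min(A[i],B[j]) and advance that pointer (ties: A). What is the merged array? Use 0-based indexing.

[8, 12, 14, 16, 17, 19, 34, 36]

[i=0,j=0] A[i]=8<=B[j]=14 take 8 → i++
[i=1,j=0] A[i]=12<=B[j]=14 take 12 → i++
[i=2,j=0] A[i]=17>B[j]=14 take 14 → j++
[i=2,j=1] A[i]=17>B[j]=16 take 16 → j++
[i=2,j=2] A[i]=17<=B[j]=36 take 17 → i++
[i=3,j=2] A[i]=19<=B[j]=36 take 19 → i++
[i=4,j=2] A[i]=34<=B[j]=36 take 34 → i++
[i=5,j=2] A done, take B[j]=36 → j++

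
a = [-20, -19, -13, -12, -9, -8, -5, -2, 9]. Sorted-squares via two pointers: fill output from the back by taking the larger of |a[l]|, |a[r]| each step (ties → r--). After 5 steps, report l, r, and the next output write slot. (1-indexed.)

[1,9] |-20|>|9| out[9]=400 → l++
[2,9] |-19|>|9| out[8]=361 → l++
[3,9] |-13|>|9| out[7]=169 → l++
[4,9] |-12|>|9| out[6]=144 → l++
[5,9] |-9|<=|9| out[5]=81 → r--

l=5, r=8, next write slot=4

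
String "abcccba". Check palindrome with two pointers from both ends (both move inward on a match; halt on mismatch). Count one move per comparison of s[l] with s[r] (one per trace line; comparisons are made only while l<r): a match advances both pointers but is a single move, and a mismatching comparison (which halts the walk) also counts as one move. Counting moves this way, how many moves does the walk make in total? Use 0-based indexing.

[0,6] 'a'=='a' → l++,r--
[1,5] 'b'=='b' → l++,r--
[2,4] 'c'=='c' → l++,r--

3 moves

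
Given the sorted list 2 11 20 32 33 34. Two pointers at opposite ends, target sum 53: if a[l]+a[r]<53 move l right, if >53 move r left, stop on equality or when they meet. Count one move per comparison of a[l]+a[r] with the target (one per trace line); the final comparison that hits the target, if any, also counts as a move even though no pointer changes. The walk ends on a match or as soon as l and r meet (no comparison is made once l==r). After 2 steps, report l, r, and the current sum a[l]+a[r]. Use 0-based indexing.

l=0 r=5: 2+34=36 <53, l++
l=1 r=5: 11+34=45 <53, l++

l=2, r=5, sum=54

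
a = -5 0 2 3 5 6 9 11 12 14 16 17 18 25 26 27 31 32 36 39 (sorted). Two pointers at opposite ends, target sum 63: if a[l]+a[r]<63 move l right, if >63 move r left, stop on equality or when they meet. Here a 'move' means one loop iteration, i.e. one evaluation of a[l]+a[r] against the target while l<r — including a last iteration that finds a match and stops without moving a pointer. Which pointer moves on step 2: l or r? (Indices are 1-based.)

[1,20] -5+39=34 <63 → l++
[2,20] 0+39=39 <63 → l++

l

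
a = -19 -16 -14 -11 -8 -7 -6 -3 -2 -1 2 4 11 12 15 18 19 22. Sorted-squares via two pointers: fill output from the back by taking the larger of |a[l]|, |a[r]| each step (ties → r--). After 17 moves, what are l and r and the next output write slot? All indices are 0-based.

l=9, r=9, next write slot=0

[0,17] |-19|<=|22| out[17]=484 → r--
[0,16] |-19|<=|19| out[16]=361 → r--
[0,15] |-19|>|18| out[15]=361 → l++
[1,15] |-16|<=|18| out[14]=324 → r--
[1,14] |-16|>|15| out[13]=256 → l++
[2,14] |-14|<=|15| out[12]=225 → r--
[2,13] |-14|>|12| out[11]=196 → l++
[3,13] |-11|<=|12| out[10]=144 → r--
[3,12] |-11|<=|11| out[9]=121 → r--
[3,11] |-11|>|4| out[8]=121 → l++
[4,11] |-8|>|4| out[7]=64 → l++
[5,11] |-7|>|4| out[6]=49 → l++
[6,11] |-6|>|4| out[5]=36 → l++
[7,11] |-3|<=|4| out[4]=16 → r--
[7,10] |-3|>|2| out[3]=9 → l++
[8,10] |-2|<=|2| out[2]=4 → r--
[8,9] |-2|>|-1| out[1]=4 → l++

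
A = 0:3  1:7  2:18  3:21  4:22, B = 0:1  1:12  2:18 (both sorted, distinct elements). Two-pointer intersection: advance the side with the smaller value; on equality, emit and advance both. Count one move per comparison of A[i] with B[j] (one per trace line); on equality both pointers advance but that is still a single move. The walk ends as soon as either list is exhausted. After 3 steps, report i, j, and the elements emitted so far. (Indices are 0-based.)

i=0 j=0: 3>1, j++
i=0 j=1: 3<12, i++
i=1 j=1: 7<12, i++

i=2, j=1, emitted=[]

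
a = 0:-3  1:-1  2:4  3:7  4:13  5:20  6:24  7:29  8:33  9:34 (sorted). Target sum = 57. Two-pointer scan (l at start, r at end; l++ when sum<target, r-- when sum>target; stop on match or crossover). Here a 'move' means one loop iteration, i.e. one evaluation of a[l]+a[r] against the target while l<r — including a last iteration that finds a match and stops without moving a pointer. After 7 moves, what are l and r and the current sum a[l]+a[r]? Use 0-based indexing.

l=6, r=8, sum=57

l=0 r=9: -3+34=31 <57, l++
l=1 r=9: -1+34=33 <57, l++
l=2 r=9: 4+34=38 <57, l++
l=3 r=9: 7+34=41 <57, l++
l=4 r=9: 13+34=47 <57, l++
l=5 r=9: 20+34=54 <57, l++
l=6 r=9: 24+34=58 >57, r--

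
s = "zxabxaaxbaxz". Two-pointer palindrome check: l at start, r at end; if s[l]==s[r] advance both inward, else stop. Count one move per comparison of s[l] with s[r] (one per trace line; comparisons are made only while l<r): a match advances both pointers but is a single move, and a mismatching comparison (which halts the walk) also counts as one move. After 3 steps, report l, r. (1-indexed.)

[1,12] 'z'=='z' → l++,r--
[2,11] 'x'=='x' → l++,r--
[3,10] 'a'=='a' → l++,r--

l=4, r=9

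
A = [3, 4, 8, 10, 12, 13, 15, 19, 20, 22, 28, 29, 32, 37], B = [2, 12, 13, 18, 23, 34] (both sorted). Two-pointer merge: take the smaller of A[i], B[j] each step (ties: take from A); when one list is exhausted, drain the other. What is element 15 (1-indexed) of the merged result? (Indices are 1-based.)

merged[15] = 23

i=1 j=1: A[i]=3>B[j]=2 take 2, j++
i=1 j=2: A[i]=3<=B[j]=12 take 3, i++
i=2 j=2: A[i]=4<=B[j]=12 take 4, i++
i=3 j=2: A[i]=8<=B[j]=12 take 8, i++
i=4 j=2: A[i]=10<=B[j]=12 take 10, i++
i=5 j=2: A[i]=12<=B[j]=12 take 12, i++
i=6 j=2: A[i]=13>B[j]=12 take 12, j++
i=6 j=3: A[i]=13<=B[j]=13 take 13, i++
i=7 j=3: A[i]=15>B[j]=13 take 13, j++
i=7 j=4: A[i]=15<=B[j]=18 take 15, i++
i=8 j=4: A[i]=19>B[j]=18 take 18, j++
i=8 j=5: A[i]=19<=B[j]=23 take 19, i++
i=9 j=5: A[i]=20<=B[j]=23 take 20, i++
i=10 j=5: A[i]=22<=B[j]=23 take 22, i++
i=11 j=5: A[i]=28>B[j]=23 take 23, j++
i=11 j=6: A[i]=28<=B[j]=34 take 28, i++
i=12 j=6: A[i]=29<=B[j]=34 take 29, i++
i=13 j=6: A[i]=32<=B[j]=34 take 32, i++
i=14 j=6: A[i]=37>B[j]=34 take 34, j++
i=14 j=7: B done, take A[i]=37, i++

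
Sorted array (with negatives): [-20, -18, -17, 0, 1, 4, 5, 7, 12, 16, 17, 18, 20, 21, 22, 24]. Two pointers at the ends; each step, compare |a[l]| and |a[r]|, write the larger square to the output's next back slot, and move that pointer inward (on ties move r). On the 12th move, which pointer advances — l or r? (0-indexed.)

l=0 r=15: |-20|<=|24| out[15]=576, r--
l=0 r=14: |-20|<=|22| out[14]=484, r--
l=0 r=13: |-20|<=|21| out[13]=441, r--
l=0 r=12: |-20|<=|20| out[12]=400, r--
l=0 r=11: |-20|>|18| out[11]=400, l++
l=1 r=11: |-18|<=|18| out[10]=324, r--
l=1 r=10: |-18|>|17| out[9]=324, l++
l=2 r=10: |-17|<=|17| out[8]=289, r--
l=2 r=9: |-17|>|16| out[7]=289, l++
l=3 r=9: |0|<=|16| out[6]=256, r--
l=3 r=8: |0|<=|12| out[5]=144, r--
l=3 r=7: |0|<=|7| out[4]=49, r--

r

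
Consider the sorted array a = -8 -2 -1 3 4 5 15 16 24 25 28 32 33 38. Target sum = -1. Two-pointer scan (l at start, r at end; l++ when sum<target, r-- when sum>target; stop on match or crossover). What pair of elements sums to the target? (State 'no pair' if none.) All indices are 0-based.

[0,13] -8+38=30 >-1 → r--
[0,12] -8+33=25 >-1 → r--
[0,11] -8+32=24 >-1 → r--
[0,10] -8+28=20 >-1 → r--
[0,9] -8+25=17 >-1 → r--
[0,8] -8+24=16 >-1 → r--
[0,7] -8+16=8 >-1 → r--
[0,6] -8+15=7 >-1 → r--
[0,5] -8+5=-3 <-1 → l++
[1,5] -2+5=3 >-1 → r--
[1,4] -2+4=2 >-1 → r--
[1,3] -2+3=1 >-1 → r--
[1,2] -2+-1=-3 <-1 → l++

no pair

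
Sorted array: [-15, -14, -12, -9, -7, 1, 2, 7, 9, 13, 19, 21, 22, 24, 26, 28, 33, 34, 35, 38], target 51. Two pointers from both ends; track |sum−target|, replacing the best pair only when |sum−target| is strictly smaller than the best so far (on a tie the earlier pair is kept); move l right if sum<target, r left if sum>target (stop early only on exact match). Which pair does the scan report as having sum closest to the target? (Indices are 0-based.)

pair (13, 38) with sum 51 (|Δ|=0)

[0,19] -15+38=23 d=28 * → l++
[1,19] -14+38=24 d=27 * → l++
[2,19] -12+38=26 d=25 * → l++
[3,19] -9+38=29 d=22 * → l++
[4,19] -7+38=31 d=20 * → l++
[5,19] 1+38=39 d=12 * → l++
[6,19] 2+38=40 d=11 * → l++
[7,19] 7+38=45 d=6 * → l++
[8,19] 9+38=47 d=4 * → l++
[9,19] 13+38=51 d=0 * → stop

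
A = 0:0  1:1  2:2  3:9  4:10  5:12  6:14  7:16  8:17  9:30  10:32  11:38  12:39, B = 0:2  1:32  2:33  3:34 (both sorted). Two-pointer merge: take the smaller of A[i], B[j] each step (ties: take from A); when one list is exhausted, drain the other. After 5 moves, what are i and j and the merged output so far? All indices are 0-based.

i=4, j=1, merged so far=[0, 1, 2, 2, 9]

[i=0,j=0] A[i]=0<=B[j]=2 take 0 → i++
[i=1,j=0] A[i]=1<=B[j]=2 take 1 → i++
[i=2,j=0] A[i]=2<=B[j]=2 take 2 → i++
[i=3,j=0] A[i]=9>B[j]=2 take 2 → j++
[i=3,j=1] A[i]=9<=B[j]=32 take 9 → i++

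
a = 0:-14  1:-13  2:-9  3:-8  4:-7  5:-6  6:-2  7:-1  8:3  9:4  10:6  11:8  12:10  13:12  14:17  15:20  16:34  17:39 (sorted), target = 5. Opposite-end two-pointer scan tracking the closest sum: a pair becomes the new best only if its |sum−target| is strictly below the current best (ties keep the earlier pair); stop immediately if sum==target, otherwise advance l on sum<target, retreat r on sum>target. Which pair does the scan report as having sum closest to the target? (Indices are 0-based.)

[0,17] -14+39=25 d=20 * → r--
[0,16] -14+34=20 d=15 * → r--
[0,15] -14+20=6 d=1 * → r--
[0,14] -14+17=3 d=2 → l++
[1,14] -13+17=4 d=1 → l++
[2,14] -9+17=8 d=3 → r--
[2,13] -9+12=3 d=2 → l++
[3,13] -8+12=4 d=1 → l++
[4,13] -7+12=5 d=0 * → stop

pair (-7, 12) with sum 5 (|Δ|=0)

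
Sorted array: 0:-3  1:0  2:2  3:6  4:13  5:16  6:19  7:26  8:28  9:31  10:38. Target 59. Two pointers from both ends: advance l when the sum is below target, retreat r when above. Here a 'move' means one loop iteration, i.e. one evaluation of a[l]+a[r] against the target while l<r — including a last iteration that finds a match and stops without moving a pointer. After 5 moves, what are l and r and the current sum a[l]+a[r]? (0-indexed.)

l=5, r=10, sum=54

l=0 r=10: -3+38=35 <59, l++
l=1 r=10: 0+38=38 <59, l++
l=2 r=10: 2+38=40 <59, l++
l=3 r=10: 6+38=44 <59, l++
l=4 r=10: 13+38=51 <59, l++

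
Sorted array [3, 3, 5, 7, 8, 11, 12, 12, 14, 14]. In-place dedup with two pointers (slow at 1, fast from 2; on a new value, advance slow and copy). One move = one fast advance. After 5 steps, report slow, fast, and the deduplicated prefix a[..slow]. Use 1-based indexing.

(s=1,f=2) a[fast]=3=a[slow] dup → fast++
(s=1,f=3) a[fast]=5≠a[slow]=3 write a[2]=5 → slow++,fast++
(s=2,f=4) a[fast]=7≠a[slow]=5 write a[3]=7 → slow++,fast++
(s=3,f=5) a[fast]=8≠a[slow]=7 write a[4]=8 → slow++,fast++
(s=4,f=6) a[fast]=11≠a[slow]=8 write a[5]=11 → slow++,fast++

slow=5, fast=7, prefix=[3, 5, 7, 8, 11]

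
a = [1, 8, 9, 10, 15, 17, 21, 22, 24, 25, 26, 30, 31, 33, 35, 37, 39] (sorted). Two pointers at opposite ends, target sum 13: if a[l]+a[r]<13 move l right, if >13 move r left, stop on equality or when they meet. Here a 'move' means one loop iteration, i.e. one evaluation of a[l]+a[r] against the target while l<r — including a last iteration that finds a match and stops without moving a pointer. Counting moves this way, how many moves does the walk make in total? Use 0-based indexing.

16 moves

l=0 r=16: 1+39=40 >13, r--
l=0 r=15: 1+37=38 >13, r--
l=0 r=14: 1+35=36 >13, r--
l=0 r=13: 1+33=34 >13, r--
l=0 r=12: 1+31=32 >13, r--
l=0 r=11: 1+30=31 >13, r--
l=0 r=10: 1+26=27 >13, r--
l=0 r=9: 1+25=26 >13, r--
l=0 r=8: 1+24=25 >13, r--
l=0 r=7: 1+22=23 >13, r--
l=0 r=6: 1+21=22 >13, r--
l=0 r=5: 1+17=18 >13, r--
l=0 r=4: 1+15=16 >13, r--
l=0 r=3: 1+10=11 <13, l++
l=1 r=3: 8+10=18 >13, r--
l=1 r=2: 8+9=17 >13, r--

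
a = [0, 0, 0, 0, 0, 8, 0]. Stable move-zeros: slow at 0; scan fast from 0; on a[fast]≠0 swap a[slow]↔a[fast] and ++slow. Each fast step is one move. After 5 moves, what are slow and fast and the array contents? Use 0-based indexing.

(s=0,f=0) a[fast]=0 → fast++
(s=0,f=1) a[fast]=0 → fast++
(s=0,f=2) a[fast]=0 → fast++
(s=0,f=3) a[fast]=0 → fast++
(s=0,f=4) a[fast]=0 → fast++

slow=0, fast=5, a=[0, 0, 0, 0, 0, 8, 0]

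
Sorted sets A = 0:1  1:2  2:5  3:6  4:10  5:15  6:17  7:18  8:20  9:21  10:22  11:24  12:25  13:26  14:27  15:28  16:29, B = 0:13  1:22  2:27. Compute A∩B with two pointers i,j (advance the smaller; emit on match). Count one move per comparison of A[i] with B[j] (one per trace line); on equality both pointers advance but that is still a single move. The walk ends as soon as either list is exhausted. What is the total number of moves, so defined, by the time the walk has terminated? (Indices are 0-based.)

i=0 j=0: 1<13, i++
i=1 j=0: 2<13, i++
i=2 j=0: 5<13, i++
i=3 j=0: 6<13, i++
i=4 j=0: 10<13, i++
i=5 j=0: 15>13, j++
i=5 j=1: 15<22, i++
i=6 j=1: 17<22, i++
i=7 j=1: 18<22, i++
i=8 j=1: 20<22, i++
i=9 j=1: 21<22, i++
i=10 j=1: 22==22 emit, i++,j++
i=11 j=2: 24<27, i++
i=12 j=2: 25<27, i++
i=13 j=2: 26<27, i++
i=14 j=2: 27==27 emit, i++,j++

16 moves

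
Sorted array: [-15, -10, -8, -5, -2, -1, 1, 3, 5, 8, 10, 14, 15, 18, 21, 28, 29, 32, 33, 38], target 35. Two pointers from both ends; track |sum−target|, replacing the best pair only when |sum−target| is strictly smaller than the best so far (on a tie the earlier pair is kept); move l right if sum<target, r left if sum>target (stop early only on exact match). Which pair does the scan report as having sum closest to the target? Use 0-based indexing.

pair (3, 32) with sum 35 (|Δ|=0)

[0,19] -15+38=23 d=12 * → l++
[1,19] -10+38=28 d=7 * → l++
[2,19] -8+38=30 d=5 * → l++
[3,19] -5+38=33 d=2 * → l++
[4,19] -2+38=36 d=1 * → r--
[4,18] -2+33=31 d=4 → l++
[5,18] -1+33=32 d=3 → l++
[6,18] 1+33=34 d=1 → l++
[7,18] 3+33=36 d=1 → r--
[7,17] 3+32=35 d=0 * → stop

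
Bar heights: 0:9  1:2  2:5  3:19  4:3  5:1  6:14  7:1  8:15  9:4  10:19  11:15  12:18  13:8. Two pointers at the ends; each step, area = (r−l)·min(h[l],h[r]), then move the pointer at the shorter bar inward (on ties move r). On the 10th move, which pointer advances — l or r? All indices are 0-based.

[0,13] min(9,8)*13=104 best=104 * → r--
[0,12] min(9,18)*12=108 best=108 * → l++
[1,12] min(2,18)*11=22 best=108 → l++
[2,12] min(5,18)*10=50 best=108 → l++
[3,12] min(19,18)*9=162 best=162 * → r--
[3,11] min(19,15)*8=120 best=162 → r--
[3,10] min(19,19)*7=133 best=162 → r--
[3,9] min(19,4)*6=24 best=162 → r--
[3,8] min(19,15)*5=75 best=162 → r--
[3,7] min(19,1)*4=4 best=162 → r--

r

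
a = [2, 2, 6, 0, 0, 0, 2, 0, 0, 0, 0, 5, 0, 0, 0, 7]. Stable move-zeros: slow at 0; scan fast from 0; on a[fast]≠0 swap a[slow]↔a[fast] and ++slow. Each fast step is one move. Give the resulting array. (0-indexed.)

(s=0,f=0) a[fast]=2≠0 swap→a[0]=2 → slow++,fast++
(s=1,f=1) a[fast]=2≠0 swap→a[1]=2 → slow++,fast++
(s=2,f=2) a[fast]=6≠0 swap→a[2]=6 → slow++,fast++
(s=3,f=3) a[fast]=0 → fast++
(s=3,f=4) a[fast]=0 → fast++
(s=3,f=5) a[fast]=0 → fast++
(s=3,f=6) a[fast]=2≠0 swap→a[3]=2 → slow++,fast++
(s=4,f=7) a[fast]=0 → fast++
(s=4,f=8) a[fast]=0 → fast++
(s=4,f=9) a[fast]=0 → fast++
(s=4,f=10) a[fast]=0 → fast++
(s=4,f=11) a[fast]=5≠0 swap→a[4]=5 → slow++,fast++
(s=5,f=12) a[fast]=0 → fast++
(s=5,f=13) a[fast]=0 → fast++
(s=5,f=14) a[fast]=0 → fast++
(s=5,f=15) a[fast]=7≠0 swap→a[5]=7 → slow++,fast++

[2, 2, 6, 2, 5, 7, 0, 0, 0, 0, 0, 0, 0, 0, 0, 0]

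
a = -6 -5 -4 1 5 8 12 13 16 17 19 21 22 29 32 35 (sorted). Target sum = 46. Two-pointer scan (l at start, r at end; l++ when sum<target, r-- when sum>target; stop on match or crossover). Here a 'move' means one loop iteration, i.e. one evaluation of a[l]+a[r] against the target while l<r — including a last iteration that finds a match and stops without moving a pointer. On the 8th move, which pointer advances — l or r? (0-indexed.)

l

[0,15] -6+35=29 <46 → l++
[1,15] -5+35=30 <46 → l++
[2,15] -4+35=31 <46 → l++
[3,15] 1+35=36 <46 → l++
[4,15] 5+35=40 <46 → l++
[5,15] 8+35=43 <46 → l++
[6,15] 12+35=47 >46 → r--
[6,14] 12+32=44 <46 → l++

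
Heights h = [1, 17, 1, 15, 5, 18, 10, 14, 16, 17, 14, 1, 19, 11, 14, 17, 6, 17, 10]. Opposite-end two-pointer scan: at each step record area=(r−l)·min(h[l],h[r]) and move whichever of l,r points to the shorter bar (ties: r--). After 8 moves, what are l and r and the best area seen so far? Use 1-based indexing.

l=1 r=19: min(1,10)*18=18 best=18 *, l++
l=2 r=19: min(17,10)*17=170 best=170 *, r--
l=2 r=18: min(17,17)*16=272 best=272 *, r--
l=2 r=17: min(17,6)*15=90 best=272, r--
l=2 r=16: min(17,17)*14=238 best=272, r--
l=2 r=15: min(17,14)*13=182 best=272, r--
l=2 r=14: min(17,11)*12=132 best=272, r--
l=2 r=13: min(17,19)*11=187 best=272, l++

l=3, r=13, best area=272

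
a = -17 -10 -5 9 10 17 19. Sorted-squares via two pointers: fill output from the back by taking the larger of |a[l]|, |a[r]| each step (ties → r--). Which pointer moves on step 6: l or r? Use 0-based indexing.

l=0 r=6: |-17|<=|19| out[6]=361, r--
l=0 r=5: |-17|<=|17| out[5]=289, r--
l=0 r=4: |-17|>|10| out[4]=289, l++
l=1 r=4: |-10|<=|10| out[3]=100, r--
l=1 r=3: |-10|>|9| out[2]=100, l++
l=2 r=3: |-5|<=|9| out[1]=81, r--

r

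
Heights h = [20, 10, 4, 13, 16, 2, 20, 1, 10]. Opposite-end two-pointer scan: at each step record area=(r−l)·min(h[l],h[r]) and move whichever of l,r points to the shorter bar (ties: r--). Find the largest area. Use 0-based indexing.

l=0 r=8: min(20,10)*8=80 best=80 *, r--
l=0 r=7: min(20,1)*7=7 best=80, r--
l=0 r=6: min(20,20)*6=120 best=120 *, r--
l=0 r=5: min(20,2)*5=10 best=120, r--
l=0 r=4: min(20,16)*4=64 best=120, r--
l=0 r=3: min(20,13)*3=39 best=120, r--
l=0 r=2: min(20,4)*2=8 best=120, r--
l=0 r=1: min(20,10)*1=10 best=120, r--

max area = 120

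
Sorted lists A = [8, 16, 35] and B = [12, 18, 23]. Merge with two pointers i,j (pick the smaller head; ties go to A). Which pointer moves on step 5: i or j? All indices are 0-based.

i=0 j=0: A[i]=8<=B[j]=12 take 8, i++
i=1 j=0: A[i]=16>B[j]=12 take 12, j++
i=1 j=1: A[i]=16<=B[j]=18 take 16, i++
i=2 j=1: A[i]=35>B[j]=18 take 18, j++
i=2 j=2: A[i]=35>B[j]=23 take 23, j++

j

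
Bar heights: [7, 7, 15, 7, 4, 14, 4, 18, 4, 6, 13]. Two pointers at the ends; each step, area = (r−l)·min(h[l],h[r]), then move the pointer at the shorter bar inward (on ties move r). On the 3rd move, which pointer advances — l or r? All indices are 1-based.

r

l=1 r=11: min(7,13)*10=70 best=70 *, l++
l=2 r=11: min(7,13)*9=63 best=70, l++
l=3 r=11: min(15,13)*8=104 best=104 *, r--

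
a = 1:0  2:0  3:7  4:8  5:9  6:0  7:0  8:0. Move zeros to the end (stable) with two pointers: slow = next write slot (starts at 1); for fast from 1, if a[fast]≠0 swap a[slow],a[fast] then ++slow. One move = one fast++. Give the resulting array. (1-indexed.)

slow=1 fast=1: a[fast]=0, fast++
slow=1 fast=2: a[fast]=0, fast++
slow=1 fast=3: a[fast]=7≠0 swap→a[1]=7, slow++,fast++
slow=2 fast=4: a[fast]=8≠0 swap→a[2]=8, slow++,fast++
slow=3 fast=5: a[fast]=9≠0 swap→a[3]=9, slow++,fast++
slow=4 fast=6: a[fast]=0, fast++
slow=4 fast=7: a[fast]=0, fast++
slow=4 fast=8: a[fast]=0, fast++

[7, 8, 9, 0, 0, 0, 0, 0]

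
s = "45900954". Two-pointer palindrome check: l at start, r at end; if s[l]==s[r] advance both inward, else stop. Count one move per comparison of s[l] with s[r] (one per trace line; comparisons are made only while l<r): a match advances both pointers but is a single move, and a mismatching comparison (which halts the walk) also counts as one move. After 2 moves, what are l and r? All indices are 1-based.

l=3, r=6

[1,8] '4'=='4' → l++,r--
[2,7] '5'=='5' → l++,r--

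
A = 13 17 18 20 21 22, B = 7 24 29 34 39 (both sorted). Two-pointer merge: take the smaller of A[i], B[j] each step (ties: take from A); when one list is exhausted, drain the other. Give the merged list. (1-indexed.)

i=1 j=1: A[i]=13>B[j]=7 take 7, j++
i=1 j=2: A[i]=13<=B[j]=24 take 13, i++
i=2 j=2: A[i]=17<=B[j]=24 take 17, i++
i=3 j=2: A[i]=18<=B[j]=24 take 18, i++
i=4 j=2: A[i]=20<=B[j]=24 take 20, i++
i=5 j=2: A[i]=21<=B[j]=24 take 21, i++
i=6 j=2: A[i]=22<=B[j]=24 take 22, i++
i=7 j=2: A done, take B[j]=24, j++
i=7 j=3: A done, take B[j]=29, j++
i=7 j=4: A done, take B[j]=34, j++
i=7 j=5: A done, take B[j]=39, j++

[7, 13, 17, 18, 20, 21, 22, 24, 29, 34, 39]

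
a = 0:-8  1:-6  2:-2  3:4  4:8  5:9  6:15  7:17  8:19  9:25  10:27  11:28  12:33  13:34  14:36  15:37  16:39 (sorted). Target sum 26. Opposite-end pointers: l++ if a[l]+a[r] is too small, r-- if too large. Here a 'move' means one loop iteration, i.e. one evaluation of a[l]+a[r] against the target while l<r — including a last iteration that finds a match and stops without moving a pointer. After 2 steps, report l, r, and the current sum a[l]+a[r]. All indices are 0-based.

l=0, r=14, sum=28

l=0 r=16: -8+39=31 >26, r--
l=0 r=15: -8+37=29 >26, r--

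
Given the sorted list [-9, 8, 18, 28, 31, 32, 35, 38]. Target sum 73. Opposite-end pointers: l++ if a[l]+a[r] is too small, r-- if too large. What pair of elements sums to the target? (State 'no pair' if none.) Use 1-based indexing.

(35, 38)

l=1 r=8: -9+38=29 <73, l++
l=2 r=8: 8+38=46 <73, l++
l=3 r=8: 18+38=56 <73, l++
l=4 r=8: 28+38=66 <73, l++
l=5 r=8: 31+38=69 <73, l++
l=6 r=8: 32+38=70 <73, l++
l=7 r=8: 35+38=73, found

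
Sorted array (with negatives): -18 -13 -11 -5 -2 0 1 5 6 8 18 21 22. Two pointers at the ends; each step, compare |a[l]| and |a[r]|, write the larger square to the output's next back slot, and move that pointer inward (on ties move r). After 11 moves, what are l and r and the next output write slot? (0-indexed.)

l=5, r=6, next write slot=1

[0,12] |-18|<=|22| out[12]=484 → r--
[0,11] |-18|<=|21| out[11]=441 → r--
[0,10] |-18|<=|18| out[10]=324 → r--
[0,9] |-18|>|8| out[9]=324 → l++
[1,9] |-13|>|8| out[8]=169 → l++
[2,9] |-11|>|8| out[7]=121 → l++
[3,9] |-5|<=|8| out[6]=64 → r--
[3,8] |-5|<=|6| out[5]=36 → r--
[3,7] |-5|<=|5| out[4]=25 → r--
[3,6] |-5|>|1| out[3]=25 → l++
[4,6] |-2|>|1| out[2]=4 → l++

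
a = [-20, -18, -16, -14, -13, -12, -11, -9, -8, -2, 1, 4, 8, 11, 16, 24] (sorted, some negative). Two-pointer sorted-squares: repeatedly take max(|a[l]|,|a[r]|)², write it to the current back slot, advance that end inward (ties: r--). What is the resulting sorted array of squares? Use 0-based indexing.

[0,15] |-20|<=|24| out[15]=576 → r--
[0,14] |-20|>|16| out[14]=400 → l++
[1,14] |-18|>|16| out[13]=324 → l++
[2,14] |-16|<=|16| out[12]=256 → r--
[2,13] |-16|>|11| out[11]=256 → l++
[3,13] |-14|>|11| out[10]=196 → l++
[4,13] |-13|>|11| out[9]=169 → l++
[5,13] |-12|>|11| out[8]=144 → l++
[6,13] |-11|<=|11| out[7]=121 → r--
[6,12] |-11|>|8| out[6]=121 → l++
[7,12] |-9|>|8| out[5]=81 → l++
[8,12] |-8|<=|8| out[4]=64 → r--
[8,11] |-8|>|4| out[3]=64 → l++
[9,11] |-2|<=|4| out[2]=16 → r--
[9,10] |-2|>|1| out[1]=4 → l++
[10,10] |1|<=|1| out[0]=1 → r--

[1, 4, 16, 64, 64, 81, 121, 121, 144, 169, 196, 256, 256, 324, 400, 576]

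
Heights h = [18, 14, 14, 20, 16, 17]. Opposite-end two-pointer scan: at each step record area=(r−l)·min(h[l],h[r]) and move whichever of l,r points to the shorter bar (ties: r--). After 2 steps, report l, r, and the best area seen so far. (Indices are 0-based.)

[0,5] min(18,17)*5=85 best=85 * → r--
[0,4] min(18,16)*4=64 best=85 → r--

l=0, r=3, best area=85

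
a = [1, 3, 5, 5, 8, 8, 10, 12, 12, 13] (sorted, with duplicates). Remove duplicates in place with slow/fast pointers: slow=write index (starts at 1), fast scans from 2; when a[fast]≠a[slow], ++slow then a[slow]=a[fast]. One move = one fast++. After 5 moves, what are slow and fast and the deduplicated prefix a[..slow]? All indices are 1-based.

(s=1,f=2) a[fast]=3≠a[slow]=1 write a[2]=3 → slow++,fast++
(s=2,f=3) a[fast]=5≠a[slow]=3 write a[3]=5 → slow++,fast++
(s=3,f=4) a[fast]=5=a[slow] dup → fast++
(s=3,f=5) a[fast]=8≠a[slow]=5 write a[4]=8 → slow++,fast++
(s=4,f=6) a[fast]=8=a[slow] dup → fast++

slow=4, fast=7, prefix=[1, 3, 5, 8]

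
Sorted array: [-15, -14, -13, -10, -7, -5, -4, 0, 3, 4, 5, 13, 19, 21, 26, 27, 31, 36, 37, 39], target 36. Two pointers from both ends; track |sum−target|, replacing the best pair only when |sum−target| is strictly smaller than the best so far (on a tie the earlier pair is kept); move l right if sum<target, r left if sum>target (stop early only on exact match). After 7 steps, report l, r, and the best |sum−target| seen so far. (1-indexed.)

l=1 r=20: -15+39=24 d=12 *, l++
l=2 r=20: -14+39=25 d=11 *, l++
l=3 r=20: -13+39=26 d=10 *, l++
l=4 r=20: -10+39=29 d=7 *, l++
l=5 r=20: -7+39=32 d=4 *, l++
l=6 r=20: -5+39=34 d=2 *, l++
l=7 r=20: -4+39=35 d=1 *, l++

l=8, r=20, best |Δ|=1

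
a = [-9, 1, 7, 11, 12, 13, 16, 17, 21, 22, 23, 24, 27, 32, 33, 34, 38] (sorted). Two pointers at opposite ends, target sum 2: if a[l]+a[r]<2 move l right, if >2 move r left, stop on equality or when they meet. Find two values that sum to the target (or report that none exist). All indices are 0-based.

(-9, 11)

[0,16] -9+38=29 >2 → r--
[0,15] -9+34=25 >2 → r--
[0,14] -9+33=24 >2 → r--
[0,13] -9+32=23 >2 → r--
[0,12] -9+27=18 >2 → r--
[0,11] -9+24=15 >2 → r--
[0,10] -9+23=14 >2 → r--
[0,9] -9+22=13 >2 → r--
[0,8] -9+21=12 >2 → r--
[0,7] -9+17=8 >2 → r--
[0,6] -9+16=7 >2 → r--
[0,5] -9+13=4 >2 → r--
[0,4] -9+12=3 >2 → r--
[0,3] -9+11=2 → found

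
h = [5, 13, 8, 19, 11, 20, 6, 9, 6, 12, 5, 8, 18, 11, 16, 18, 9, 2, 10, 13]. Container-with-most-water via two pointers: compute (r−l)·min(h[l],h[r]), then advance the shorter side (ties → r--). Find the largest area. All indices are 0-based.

max area = 234

l=0 r=19: min(5,13)*19=95 best=95 *, l++
l=1 r=19: min(13,13)*18=234 best=234 *, r--
l=1 r=18: min(13,10)*17=170 best=234, r--
l=1 r=17: min(13,2)*16=32 best=234, r--
l=1 r=16: min(13,9)*15=135 best=234, r--
l=1 r=15: min(13,18)*14=182 best=234, l++
l=2 r=15: min(8,18)*13=104 best=234, l++
l=3 r=15: min(19,18)*12=216 best=234, r--
l=3 r=14: min(19,16)*11=176 best=234, r--
l=3 r=13: min(19,11)*10=110 best=234, r--
l=3 r=12: min(19,18)*9=162 best=234, r--
l=3 r=11: min(19,8)*8=64 best=234, r--
l=3 r=10: min(19,5)*7=35 best=234, r--
l=3 r=9: min(19,12)*6=72 best=234, r--
l=3 r=8: min(19,6)*5=30 best=234, r--
l=3 r=7: min(19,9)*4=36 best=234, r--
l=3 r=6: min(19,6)*3=18 best=234, r--
l=3 r=5: min(19,20)*2=38 best=234, l++
l=4 r=5: min(11,20)*1=11 best=234, l++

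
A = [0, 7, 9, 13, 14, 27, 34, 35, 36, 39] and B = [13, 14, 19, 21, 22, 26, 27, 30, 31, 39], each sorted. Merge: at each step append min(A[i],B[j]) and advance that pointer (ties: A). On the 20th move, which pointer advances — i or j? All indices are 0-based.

[i=0,j=0] A[i]=0<=B[j]=13 take 0 → i++
[i=1,j=0] A[i]=7<=B[j]=13 take 7 → i++
[i=2,j=0] A[i]=9<=B[j]=13 take 9 → i++
[i=3,j=0] A[i]=13<=B[j]=13 take 13 → i++
[i=4,j=0] A[i]=14>B[j]=13 take 13 → j++
[i=4,j=1] A[i]=14<=B[j]=14 take 14 → i++
[i=5,j=1] A[i]=27>B[j]=14 take 14 → j++
[i=5,j=2] A[i]=27>B[j]=19 take 19 → j++
[i=5,j=3] A[i]=27>B[j]=21 take 21 → j++
[i=5,j=4] A[i]=27>B[j]=22 take 22 → j++
[i=5,j=5] A[i]=27>B[j]=26 take 26 → j++
[i=5,j=6] A[i]=27<=B[j]=27 take 27 → i++
[i=6,j=6] A[i]=34>B[j]=27 take 27 → j++
[i=6,j=7] A[i]=34>B[j]=30 take 30 → j++
[i=6,j=8] A[i]=34>B[j]=31 take 31 → j++
[i=6,j=9] A[i]=34<=B[j]=39 take 34 → i++
[i=7,j=9] A[i]=35<=B[j]=39 take 35 → i++
[i=8,j=9] A[i]=36<=B[j]=39 take 36 → i++
[i=9,j=9] A[i]=39<=B[j]=39 take 39 → i++
[i=10,j=9] A done, take B[j]=39 → j++

j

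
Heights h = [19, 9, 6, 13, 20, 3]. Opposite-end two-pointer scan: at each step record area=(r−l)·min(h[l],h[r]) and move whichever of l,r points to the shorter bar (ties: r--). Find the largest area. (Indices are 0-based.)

max area = 76

[0,5] min(19,3)*5=15 best=15 * → r--
[0,4] min(19,20)*4=76 best=76 * → l++
[1,4] min(9,20)*3=27 best=76 → l++
[2,4] min(6,20)*2=12 best=76 → l++
[3,4] min(13,20)*1=13 best=76 → l++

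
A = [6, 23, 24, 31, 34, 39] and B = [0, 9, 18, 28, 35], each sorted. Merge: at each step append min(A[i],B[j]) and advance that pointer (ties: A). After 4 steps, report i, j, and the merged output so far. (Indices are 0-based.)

[i=0,j=0] A[i]=6>B[j]=0 take 0 → j++
[i=0,j=1] A[i]=6<=B[j]=9 take 6 → i++
[i=1,j=1] A[i]=23>B[j]=9 take 9 → j++
[i=1,j=2] A[i]=23>B[j]=18 take 18 → j++

i=1, j=3, merged so far=[0, 6, 9, 18]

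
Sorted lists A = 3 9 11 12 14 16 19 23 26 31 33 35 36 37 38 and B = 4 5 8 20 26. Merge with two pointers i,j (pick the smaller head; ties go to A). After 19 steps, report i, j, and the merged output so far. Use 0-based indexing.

i=14, j=5, merged so far=[3, 4, 5, 8, 9, 11, 12, 14, 16, 19, 20, 23, 26, 26, 31, 33, 35, 36, 37]

[i=0,j=0] A[i]=3<=B[j]=4 take 3 → i++
[i=1,j=0] A[i]=9>B[j]=4 take 4 → j++
[i=1,j=1] A[i]=9>B[j]=5 take 5 → j++
[i=1,j=2] A[i]=9>B[j]=8 take 8 → j++
[i=1,j=3] A[i]=9<=B[j]=20 take 9 → i++
[i=2,j=3] A[i]=11<=B[j]=20 take 11 → i++
[i=3,j=3] A[i]=12<=B[j]=20 take 12 → i++
[i=4,j=3] A[i]=14<=B[j]=20 take 14 → i++
[i=5,j=3] A[i]=16<=B[j]=20 take 16 → i++
[i=6,j=3] A[i]=19<=B[j]=20 take 19 → i++
[i=7,j=3] A[i]=23>B[j]=20 take 20 → j++
[i=7,j=4] A[i]=23<=B[j]=26 take 23 → i++
[i=8,j=4] A[i]=26<=B[j]=26 take 26 → i++
[i=9,j=4] A[i]=31>B[j]=26 take 26 → j++
[i=9,j=5] B done, take A[i]=31 → i++
[i=10,j=5] B done, take A[i]=33 → i++
[i=11,j=5] B done, take A[i]=35 → i++
[i=12,j=5] B done, take A[i]=36 → i++
[i=13,j=5] B done, take A[i]=37 → i++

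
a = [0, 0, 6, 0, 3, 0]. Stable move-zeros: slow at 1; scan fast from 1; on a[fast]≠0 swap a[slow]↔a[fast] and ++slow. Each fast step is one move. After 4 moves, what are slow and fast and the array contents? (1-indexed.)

slow=2, fast=5, a=[6, 0, 0, 0, 3, 0]

slow=1 fast=1: a[fast]=0, fast++
slow=1 fast=2: a[fast]=0, fast++
slow=1 fast=3: a[fast]=6≠0 swap→a[1]=6, slow++,fast++
slow=2 fast=4: a[fast]=0, fast++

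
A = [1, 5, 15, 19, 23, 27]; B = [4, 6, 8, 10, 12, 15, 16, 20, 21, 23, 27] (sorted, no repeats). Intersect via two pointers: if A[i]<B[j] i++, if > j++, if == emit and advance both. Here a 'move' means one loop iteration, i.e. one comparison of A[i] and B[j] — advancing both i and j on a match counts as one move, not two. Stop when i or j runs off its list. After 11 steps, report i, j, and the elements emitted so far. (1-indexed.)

i=1 j=1: 1<4, i++
i=2 j=1: 5>4, j++
i=2 j=2: 5<6, i++
i=3 j=2: 15>6, j++
i=3 j=3: 15>8, j++
i=3 j=4: 15>10, j++
i=3 j=5: 15>12, j++
i=3 j=6: 15==15 emit, i++,j++
i=4 j=7: 19>16, j++
i=4 j=8: 19<20, i++
i=5 j=8: 23>20, j++

i=5, j=9, emitted=[15]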